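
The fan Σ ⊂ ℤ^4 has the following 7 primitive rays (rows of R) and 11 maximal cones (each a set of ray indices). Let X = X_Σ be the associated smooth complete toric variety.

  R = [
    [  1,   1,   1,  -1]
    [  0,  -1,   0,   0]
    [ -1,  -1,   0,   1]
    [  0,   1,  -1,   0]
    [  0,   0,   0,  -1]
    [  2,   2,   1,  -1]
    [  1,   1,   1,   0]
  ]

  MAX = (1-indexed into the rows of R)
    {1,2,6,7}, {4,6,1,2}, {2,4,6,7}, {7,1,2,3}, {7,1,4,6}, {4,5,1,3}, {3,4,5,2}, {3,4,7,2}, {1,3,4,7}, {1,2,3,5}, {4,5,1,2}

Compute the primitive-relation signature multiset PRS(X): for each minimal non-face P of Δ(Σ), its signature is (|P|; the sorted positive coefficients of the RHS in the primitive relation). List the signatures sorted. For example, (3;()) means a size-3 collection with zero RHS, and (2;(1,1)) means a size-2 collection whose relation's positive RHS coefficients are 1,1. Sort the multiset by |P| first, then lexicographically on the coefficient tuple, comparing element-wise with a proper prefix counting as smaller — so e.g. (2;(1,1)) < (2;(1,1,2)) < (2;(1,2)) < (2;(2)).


Δ(Σ) — 7 vertices, 5 min non-faces:

  {3,6}:  v_{3} + v_{6} = v_{7}  →  sig = (2;(1))
  {5,7}:  v_{5} + v_{7} = v_{1}  →  sig = (2;(1))
  {5,6}:  v_{5} + v_{6} = 2·v_{1} + v_{2} + v_{4}  →  sig = (2;(1,1,2))
  {1,2,3,4}:  v_{1} + v_{2} + v_{3} + v_{4} = 0  →  sig = (4;())
  {1,2,4,7}:  v_{1} + v_{2} + v_{4} + v_{7} = v_{6}  →  sig = (4;(1))

Hence PRS(X_Σ) =
{ (2;(1)) ×2,  (2;(1,1,2)),  (4;()),  (4;(1)) }


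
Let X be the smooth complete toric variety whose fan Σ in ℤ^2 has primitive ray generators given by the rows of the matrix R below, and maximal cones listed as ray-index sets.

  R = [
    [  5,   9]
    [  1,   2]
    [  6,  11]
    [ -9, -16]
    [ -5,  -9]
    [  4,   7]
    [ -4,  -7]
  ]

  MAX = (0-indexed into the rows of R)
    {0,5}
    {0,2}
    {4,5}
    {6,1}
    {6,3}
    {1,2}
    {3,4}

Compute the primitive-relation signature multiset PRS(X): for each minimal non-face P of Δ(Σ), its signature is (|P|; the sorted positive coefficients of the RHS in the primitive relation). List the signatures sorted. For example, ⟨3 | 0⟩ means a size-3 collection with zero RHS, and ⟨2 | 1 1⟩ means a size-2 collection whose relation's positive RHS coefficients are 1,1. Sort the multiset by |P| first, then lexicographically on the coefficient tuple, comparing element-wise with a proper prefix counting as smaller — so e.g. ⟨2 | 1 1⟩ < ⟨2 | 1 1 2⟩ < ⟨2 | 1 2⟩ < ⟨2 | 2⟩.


14 minimal non-faces of Δ(Σ) (on 7 rays):

  • {0,4}:  v_{0} + v_{4} = 0  ⟹  sig = ⟨2 | 0⟩
  • {5,6}:  v_{5} + v_{6} = 0  ⟹  sig = ⟨2 | 0⟩
  • {0,1}:  v_{0} + v_{1} = v_{2}  ⟹  sig = ⟨2 | 1⟩
  • {0,3}:  v_{0} + v_{3} = v_{6}  ⟹  sig = ⟨2 | 1⟩
  • {0,6}:  v_{0} + v_{6} = v_{1}  ⟹  sig = ⟨2 | 1⟩
  • {1,4}:  v_{1} + v_{4} = v_{6}  ⟹  sig = ⟨2 | 1⟩
  • {1,5}:  v_{1} + v_{5} = v_{0}  ⟹  sig = ⟨2 | 1⟩
  • {2,4}:  v_{2} + v_{4} = v_{1}  ⟹  sig = ⟨2 | 1⟩
  • {3,5}:  v_{3} + v_{5} = v_{4}  ⟹  sig = ⟨2 | 1⟩
  • {4,6}:  v_{4} + v_{6} = v_{3}  ⟹  sig = ⟨2 | 1⟩
  • {2,3}:  v_{2} + v_{3} = v_{1} + v_{6}  ⟹  sig = ⟨2 | 1 1⟩
  • {1,3}:  v_{1} + v_{3} = 2·v_{6}  ⟹  sig = ⟨2 | 2⟩
  • {2,5}:  v_{2} + v_{5} = 2·v_{0}  ⟹  sig = ⟨2 | 2⟩
  • {2,6}:  v_{2} + v_{6} = 2·v_{1}  ⟹  sig = ⟨2 | 2⟩

Signatures (|P|; sorted positive RHS coefficients), sorted:
    |P|=2: 14 collections, coeffs (), (), (1), (1), (1), (1), (1), (1), (1), (1), (1,1), (2), (2), (2)


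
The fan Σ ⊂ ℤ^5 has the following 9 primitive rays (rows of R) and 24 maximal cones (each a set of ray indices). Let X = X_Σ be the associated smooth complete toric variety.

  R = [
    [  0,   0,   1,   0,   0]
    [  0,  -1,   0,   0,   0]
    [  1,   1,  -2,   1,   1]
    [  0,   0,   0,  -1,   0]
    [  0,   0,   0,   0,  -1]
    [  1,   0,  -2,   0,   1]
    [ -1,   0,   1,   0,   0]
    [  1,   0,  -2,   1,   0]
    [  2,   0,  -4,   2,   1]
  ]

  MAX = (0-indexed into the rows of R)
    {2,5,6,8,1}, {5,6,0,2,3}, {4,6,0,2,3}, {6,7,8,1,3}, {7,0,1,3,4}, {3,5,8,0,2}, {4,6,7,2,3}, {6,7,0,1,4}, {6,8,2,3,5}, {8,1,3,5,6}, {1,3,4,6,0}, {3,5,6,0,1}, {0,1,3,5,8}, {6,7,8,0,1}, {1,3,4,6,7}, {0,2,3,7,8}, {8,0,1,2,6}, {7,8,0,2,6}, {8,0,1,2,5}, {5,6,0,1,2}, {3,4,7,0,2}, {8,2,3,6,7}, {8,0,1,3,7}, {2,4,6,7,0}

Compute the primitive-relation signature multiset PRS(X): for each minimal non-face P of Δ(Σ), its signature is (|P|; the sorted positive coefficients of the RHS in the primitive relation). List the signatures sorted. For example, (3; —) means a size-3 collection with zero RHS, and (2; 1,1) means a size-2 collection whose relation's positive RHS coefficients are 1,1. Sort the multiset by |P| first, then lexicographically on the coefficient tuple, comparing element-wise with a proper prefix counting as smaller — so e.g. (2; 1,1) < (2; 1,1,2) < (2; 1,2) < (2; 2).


Σ has 9 primitive collections:

  P={4,5}:  v_{4} + v_{5} = v_{3} + v_{7} ; sig = (2; 1,1)
  P={5,7}:  v_{5} + v_{7} = v_{3} + v_{8} ; sig = (2; 1,1)
  P={4,8}:  v_{4} + v_{8} = 2·v_{7} ; sig = (2; 2)
  P={1,2,3}:  v_{1} + v_{2} + v_{3} = v_{5} ; sig = (3; 1)
  P={1,2,4}:  v_{1} + v_{2} + v_{4} = v_{7} ; sig = (3; 1)
  P={1,2,7}:  v_{1} + v_{2} + v_{7} = v_{8} ; sig = (3; 1)
  P={0,3,6,7}:  v_{0} + v_{3} + v_{6} + v_{7} = 0 ; sig = (4; —)
  P={0,3,6,8}:  v_{0} + v_{3} + v_{6} + v_{8} = v_{1} + v_{2} ; sig = (4; 1,1)
  P={0,5,6,8}:  v_{0} + v_{5} + v_{6} + v_{8} = 2·v_{1} + 2·v_{2} ; sig = (4; 2,2)

Hence PRS(X_Σ) =
{ (2; 1,1) ×2,  (2; 2),  (3; 1) ×3,  (4; —),  (4; 1,1),  (4; 2,2) }


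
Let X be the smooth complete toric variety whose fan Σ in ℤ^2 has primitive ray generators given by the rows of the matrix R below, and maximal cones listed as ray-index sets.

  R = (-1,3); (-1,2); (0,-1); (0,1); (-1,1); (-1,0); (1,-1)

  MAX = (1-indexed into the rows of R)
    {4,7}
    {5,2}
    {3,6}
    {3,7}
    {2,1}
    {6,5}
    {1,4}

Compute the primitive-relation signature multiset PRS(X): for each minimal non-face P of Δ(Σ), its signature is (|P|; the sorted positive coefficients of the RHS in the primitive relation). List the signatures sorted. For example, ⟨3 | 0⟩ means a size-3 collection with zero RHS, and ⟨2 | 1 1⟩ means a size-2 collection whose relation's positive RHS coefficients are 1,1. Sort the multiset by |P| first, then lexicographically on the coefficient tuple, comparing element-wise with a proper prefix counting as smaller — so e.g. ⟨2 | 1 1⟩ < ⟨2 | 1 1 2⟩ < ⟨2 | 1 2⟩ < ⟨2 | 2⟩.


14 collections generate NE(X_Σ); each relation:

  {3,4}:  v_{3} + v_{4} = 0  so sig = ⟨2 | 0⟩
  {5,7}:  v_{5} + v_{7} = 0  so sig = ⟨2 | 0⟩
  {1,3}:  v_{1} + v_{3} = v_{2}  so sig = ⟨2 | 1⟩
  {2,3}:  v_{2} + v_{3} = v_{5}  so sig = ⟨2 | 1⟩
  {2,4}:  v_{2} + v_{4} = v_{1}  so sig = ⟨2 | 1⟩
  {2,7}:  v_{2} + v_{7} = v_{4}  so sig = ⟨2 | 1⟩
  {3,5}:  v_{3} + v_{5} = v_{6}  so sig = ⟨2 | 1⟩
  {4,5}:  v_{4} + v_{5} = v_{2}  so sig = ⟨2 | 1⟩
  {4,6}:  v_{4} + v_{6} = v_{5}  so sig = ⟨2 | 1⟩
  {6,7}:  v_{6} + v_{7} = v_{3}  so sig = ⟨2 | 1⟩
  {1,6}:  v_{1} + v_{6} = v_{2} + v_{5}  so sig = ⟨2 | 1 1⟩
  {1,5}:  v_{1} + v_{5} = 2·v_{2}  so sig = ⟨2 | 2⟩
  {1,7}:  v_{1} + v_{7} = 2·v_{4}  so sig = ⟨2 | 2⟩
  {2,6}:  v_{2} + v_{6} = 2·v_{5}  so sig = ⟨2 | 2⟩

so the primitive-relation signature multiset is
{ ⟨2 | 0⟩ ×2,  ⟨2 | 1⟩ ×8,  ⟨2 | 1 1⟩,  ⟨2 | 2⟩ ×3 }


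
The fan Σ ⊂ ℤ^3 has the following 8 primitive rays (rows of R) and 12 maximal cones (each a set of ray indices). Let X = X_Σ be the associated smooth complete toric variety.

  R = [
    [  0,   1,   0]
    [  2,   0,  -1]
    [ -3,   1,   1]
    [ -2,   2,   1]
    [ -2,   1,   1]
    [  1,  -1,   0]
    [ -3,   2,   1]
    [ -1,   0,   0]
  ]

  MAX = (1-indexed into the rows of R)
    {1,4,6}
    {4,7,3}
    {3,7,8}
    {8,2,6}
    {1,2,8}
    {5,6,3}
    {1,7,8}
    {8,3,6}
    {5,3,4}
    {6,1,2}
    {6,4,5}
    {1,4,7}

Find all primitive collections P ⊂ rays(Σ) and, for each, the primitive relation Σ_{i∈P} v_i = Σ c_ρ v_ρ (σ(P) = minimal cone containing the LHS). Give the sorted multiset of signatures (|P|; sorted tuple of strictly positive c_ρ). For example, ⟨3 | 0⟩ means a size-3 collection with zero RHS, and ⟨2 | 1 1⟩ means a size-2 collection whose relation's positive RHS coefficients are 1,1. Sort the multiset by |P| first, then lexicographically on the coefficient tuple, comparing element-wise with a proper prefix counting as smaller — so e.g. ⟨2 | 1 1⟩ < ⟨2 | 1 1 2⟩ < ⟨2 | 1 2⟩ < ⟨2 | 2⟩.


|primitive collections| = 12. Relations:

  • {1,3}:  v_{1} + v_{3} = v_{7} ; sig = ⟨2 | 1⟩
  • {1,5}:  v_{1} + v_{5} = v_{4} ; sig = ⟨2 | 1⟩
  • {2,5}:  v_{2} + v_{5} = v_{1} ; sig = ⟨2 | 1⟩
  • {4,8}:  v_{4} + v_{8} = v_{7} ; sig = ⟨2 | 1⟩
  • {5,8}:  v_{5} + v_{8} = v_{3} ; sig = ⟨2 | 1⟩
  • {6,7}:  v_{6} + v_{7} = v_{5} ; sig = ⟨2 | 1⟩
  • {2,3}:  v_{2} + v_{3} = v_{1} + v_{8} ; sig = ⟨2 | 1 1⟩
  • {5,7}:  v_{5} + v_{7} = v_{3} + v_{4} ; sig = ⟨2 | 1 1⟩
  • {2,7}:  v_{2} + v_{7} = 2·v_{1} + v_{8} ; sig = ⟨2 | 1 2⟩
  • {2,4}:  v_{2} + v_{4} = 2·v_{1} ; sig = ⟨2 | 2⟩
  • {1,6,8}:  v_{1} + v_{6} + v_{8} = 0 ; sig = ⟨3 | 0⟩
  • {3,4,6}:  v_{3} + v_{4} + v_{6} = 2·v_{5} ; sig = ⟨3 | 2⟩

Sorted signature multiset PRS(X):
    ⟨2 | 1⟩
    ⟨2 | 1⟩
    ⟨2 | 1⟩
    ⟨2 | 1⟩
    ⟨2 | 1⟩
    ⟨2 | 1⟩
    ⟨2 | 1 1⟩
    ⟨2 | 1 1⟩
    ⟨2 | 1 2⟩
    ⟨2 | 2⟩
    ⟨3 | 0⟩
    ⟨3 | 2⟩


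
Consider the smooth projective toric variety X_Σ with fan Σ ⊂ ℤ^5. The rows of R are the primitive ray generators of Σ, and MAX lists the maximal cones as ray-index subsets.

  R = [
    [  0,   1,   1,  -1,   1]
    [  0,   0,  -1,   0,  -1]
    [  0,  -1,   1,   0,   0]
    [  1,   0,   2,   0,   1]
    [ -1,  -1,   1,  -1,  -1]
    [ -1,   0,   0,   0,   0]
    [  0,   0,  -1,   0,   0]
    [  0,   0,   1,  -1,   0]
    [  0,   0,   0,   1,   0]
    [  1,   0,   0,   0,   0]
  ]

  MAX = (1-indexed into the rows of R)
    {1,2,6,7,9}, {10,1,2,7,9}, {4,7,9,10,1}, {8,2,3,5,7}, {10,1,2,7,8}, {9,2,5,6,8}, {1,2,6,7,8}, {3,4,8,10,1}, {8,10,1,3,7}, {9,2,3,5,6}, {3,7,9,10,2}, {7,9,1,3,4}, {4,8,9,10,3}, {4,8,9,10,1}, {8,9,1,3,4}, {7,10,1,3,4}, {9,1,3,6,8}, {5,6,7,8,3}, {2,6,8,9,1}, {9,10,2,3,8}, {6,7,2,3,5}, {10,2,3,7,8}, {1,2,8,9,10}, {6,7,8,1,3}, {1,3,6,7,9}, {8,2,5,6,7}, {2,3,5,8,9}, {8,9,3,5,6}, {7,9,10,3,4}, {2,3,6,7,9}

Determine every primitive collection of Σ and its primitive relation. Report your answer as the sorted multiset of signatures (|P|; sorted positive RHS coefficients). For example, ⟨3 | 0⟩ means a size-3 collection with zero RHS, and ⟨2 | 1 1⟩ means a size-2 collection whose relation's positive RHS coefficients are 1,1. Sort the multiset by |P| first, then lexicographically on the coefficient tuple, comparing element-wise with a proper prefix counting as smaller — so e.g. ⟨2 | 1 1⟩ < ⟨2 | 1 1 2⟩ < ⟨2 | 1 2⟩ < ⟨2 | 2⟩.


Minimal non-faces — 12 found among 10 rays, 30 max cones:

  • {6,10}:  v_{6} + v_{10} = 0  ⇒ sig = ⟨2 | 0⟩
  • {2,4}:  v_{2} + v_{4} = v_{8} + v_{9} + v_{10}  ⇒ sig = ⟨2 | 1 1 1⟩
  • {4,6}:  v_{4} + v_{6} = v_{1} + v_{3} + v_{9}  ⇒ sig = ⟨2 | 1 1 1⟩
  • {5,10}:  v_{5} + v_{10} = v_{2} + v_{3} + v_{8}  ⇒ sig = ⟨2 | 1 1 1⟩
  • {4,5}:  v_{4} + v_{5} = v_{3} + 2·v_{8} + v_{9}  ⇒ sig = ⟨2 | 1 1 2⟩
  • {1,5}:  v_{1} + v_{5} = v_{6} + 2·v_{8}  ⇒ sig = ⟨2 | 1 2⟩
  • {7,8,9}:  v_{7} + v_{8} + v_{9} = 0  ⇒ sig = ⟨3 | 0⟩
  • {1,2,3}:  v_{1} + v_{2} + v_{3} = v_{8}  ⇒ sig = ⟨3 | 1⟩
  • {4,7,8}:  v_{4} + v_{7} + v_{8} = v_{1} + v_{3} + v_{10}  ⇒ sig = ⟨3 | 1 1 1⟩
  • {5,7,9}:  v_{5} + v_{7} + v_{9} = v_{2} + v_{3} + v_{6}  ⇒ sig = ⟨3 | 1 1 1⟩
  • {1,3,9,10}:  v_{1} + v_{3} + v_{9} + v_{10} = v_{4}  ⇒ sig = ⟨4 | 1⟩
  • {2,3,6,8}:  v_{2} + v_{3} + v_{6} + v_{8} = v_{5}  ⇒ sig = ⟨4 | 1⟩

so the primitive-relation signature multiset is
    ⟨2 | 0⟩
    ⟨2 | 1 1 1⟩
    ⟨2 | 1 1 1⟩
    ⟨2 | 1 1 1⟩
    ⟨2 | 1 1 2⟩
    ⟨2 | 1 2⟩
    ⟨3 | 0⟩
    ⟨3 | 1⟩
    ⟨3 | 1 1 1⟩
    ⟨3 | 1 1 1⟩
    ⟨4 | 1⟩
    ⟨4 | 1⟩


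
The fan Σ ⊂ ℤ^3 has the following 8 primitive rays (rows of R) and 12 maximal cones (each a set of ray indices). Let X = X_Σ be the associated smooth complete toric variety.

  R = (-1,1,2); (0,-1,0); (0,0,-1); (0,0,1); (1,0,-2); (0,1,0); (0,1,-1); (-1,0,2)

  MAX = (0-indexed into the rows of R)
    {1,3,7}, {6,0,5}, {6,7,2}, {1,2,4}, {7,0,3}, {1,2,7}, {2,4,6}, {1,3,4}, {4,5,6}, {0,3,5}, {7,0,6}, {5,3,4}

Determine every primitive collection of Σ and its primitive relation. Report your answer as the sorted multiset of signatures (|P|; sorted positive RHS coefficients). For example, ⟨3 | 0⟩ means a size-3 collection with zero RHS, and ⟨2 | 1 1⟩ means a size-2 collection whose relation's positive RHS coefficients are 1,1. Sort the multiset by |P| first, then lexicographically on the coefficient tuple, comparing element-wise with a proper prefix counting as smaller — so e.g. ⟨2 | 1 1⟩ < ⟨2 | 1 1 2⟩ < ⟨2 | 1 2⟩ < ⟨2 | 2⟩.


Primitive collections (10):

  P = {1,5}:  v_{1} + v_{5} = 0  →  sig = ⟨2 | 0⟩
  P = {2,3}:  v_{2} + v_{3} = 0  →  sig = ⟨2 | 0⟩
  P = {4,7}:  v_{4} + v_{7} = 0  →  sig = ⟨2 | 0⟩
  P = {0,1}:  v_{0} + v_{1} = v_{7}  →  sig = ⟨2 | 1⟩
  P = {0,4}:  v_{0} + v_{4} = v_{5}  →  sig = ⟨2 | 1⟩
  P = {1,6}:  v_{1} + v_{6} = v_{2}  →  sig = ⟨2 | 1⟩
  P = {2,5}:  v_{2} + v_{5} = v_{6}  →  sig = ⟨2 | 1⟩
  P = {3,6}:  v_{3} + v_{6} = v_{5}  →  sig = ⟨2 | 1⟩
  P = {5,7}:  v_{5} + v_{7} = v_{0}  →  sig = ⟨2 | 1⟩
  P = {0,2}:  v_{0} + v_{2} = v_{6} + v_{7}  →  sig = ⟨2 | 1 1⟩

Hence PRS(X_Σ) =
    ⟨2 | 0⟩
    ⟨2 | 0⟩
    ⟨2 | 0⟩
    ⟨2 | 1⟩
    ⟨2 | 1⟩
    ⟨2 | 1⟩
    ⟨2 | 1⟩
    ⟨2 | 1⟩
    ⟨2 | 1⟩
    ⟨2 | 1 1⟩


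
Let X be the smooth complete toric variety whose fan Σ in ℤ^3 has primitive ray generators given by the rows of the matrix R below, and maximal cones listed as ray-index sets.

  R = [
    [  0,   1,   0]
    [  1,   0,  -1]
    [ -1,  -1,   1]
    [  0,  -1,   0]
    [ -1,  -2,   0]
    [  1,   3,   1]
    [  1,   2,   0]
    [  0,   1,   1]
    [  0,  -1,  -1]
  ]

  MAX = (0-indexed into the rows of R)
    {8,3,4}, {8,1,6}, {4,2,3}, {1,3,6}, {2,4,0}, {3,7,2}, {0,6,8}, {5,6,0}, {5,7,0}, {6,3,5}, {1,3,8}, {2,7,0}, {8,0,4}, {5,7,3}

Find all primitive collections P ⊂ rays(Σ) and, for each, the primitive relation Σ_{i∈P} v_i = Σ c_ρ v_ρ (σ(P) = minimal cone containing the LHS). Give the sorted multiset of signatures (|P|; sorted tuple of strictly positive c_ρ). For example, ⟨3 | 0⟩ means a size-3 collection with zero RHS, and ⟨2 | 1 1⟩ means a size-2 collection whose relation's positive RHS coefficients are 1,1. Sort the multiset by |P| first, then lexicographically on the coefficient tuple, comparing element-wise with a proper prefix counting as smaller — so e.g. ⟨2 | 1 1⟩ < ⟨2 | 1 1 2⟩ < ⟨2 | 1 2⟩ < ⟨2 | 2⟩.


Primitive collections (16):

  P={0,3}:  v_{0} + v_{3} = 0  ⟹  sig = ⟨2 | 0⟩
  P={4,6}:  v_{4} + v_{6} = 0  ⟹  sig = ⟨2 | 0⟩
  P={7,8}:  v_{7} + v_{8} = 0  ⟹  sig = ⟨2 | 0⟩
  P={1,2}:  v_{1} + v_{2} = v_{3}  ⟹  sig = ⟨2 | 1⟩
  P={2,6}:  v_{2} + v_{6} = v_{7}  ⟹  sig = ⟨2 | 1⟩
  P={2,8}:  v_{2} + v_{8} = v_{4}  ⟹  sig = ⟨2 | 1⟩
  P={4,5}:  v_{4} + v_{5} = v_{7}  ⟹  sig = ⟨2 | 1⟩
  P={4,7}:  v_{4} + v_{7} = v_{2}  ⟹  sig = ⟨2 | 1⟩
  P={5,8}:  v_{5} + v_{8} = v_{6}  ⟹  sig = ⟨2 | 1⟩
  P={6,7}:  v_{6} + v_{7} = v_{5}  ⟹  sig = ⟨2 | 1⟩
  P={0,1}:  v_{0} + v_{1} = v_{6} + v_{8}  ⟹  sig = ⟨2 | 1 1⟩
  P={1,4}:  v_{1} + v_{4} = v_{3} + v_{8}  ⟹  sig = ⟨2 | 1 1⟩
  P={1,7}:  v_{1} + v_{7} = v_{3} + v_{6}  ⟹  sig = ⟨2 | 1 1⟩
  P={1,5}:  v_{1} + v_{5} = v_{3} + 2·v_{6}  ⟹  sig = ⟨2 | 1 2⟩
  P={2,5}:  v_{2} + v_{5} = 2·v_{7}  ⟹  sig = ⟨2 | 2⟩
  P={3,6,8}:  v_{3} + v_{6} + v_{8} = v_{1}  ⟹  sig = ⟨3 | 1⟩

Signatures (|P|; sorted positive RHS coefficients), sorted:
{ ⟨2 | 0⟩ ×3,  ⟨2 | 1⟩ ×7,  ⟨2 | 1 1⟩ ×3,  ⟨2 | 1 2⟩,  ⟨2 | 2⟩,  ⟨3 | 1⟩ }


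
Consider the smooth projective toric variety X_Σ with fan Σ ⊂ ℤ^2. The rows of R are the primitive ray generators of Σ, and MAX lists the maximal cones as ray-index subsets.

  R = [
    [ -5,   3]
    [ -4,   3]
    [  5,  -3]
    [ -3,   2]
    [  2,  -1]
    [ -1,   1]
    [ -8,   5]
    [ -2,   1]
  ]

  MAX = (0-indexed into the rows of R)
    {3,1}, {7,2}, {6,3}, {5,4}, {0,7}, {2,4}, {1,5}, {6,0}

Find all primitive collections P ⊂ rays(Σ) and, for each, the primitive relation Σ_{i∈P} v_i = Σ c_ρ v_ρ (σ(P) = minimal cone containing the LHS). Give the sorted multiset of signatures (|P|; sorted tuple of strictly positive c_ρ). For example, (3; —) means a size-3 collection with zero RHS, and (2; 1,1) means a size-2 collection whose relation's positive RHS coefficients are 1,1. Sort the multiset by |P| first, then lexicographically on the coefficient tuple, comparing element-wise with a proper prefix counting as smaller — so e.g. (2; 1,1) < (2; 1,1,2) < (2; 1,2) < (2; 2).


Σ has 20 primitive collections:

  P = {0,2}:  v_{0} + v_{2} = 0  ⇒ sig = (2; —)
  P = {4,7}:  v_{4} + v_{7} = 0  ⇒ sig = (2; —)
  P = {0,3}:  v_{0} + v_{3} = v_{6}  ⇒ sig = (2; 1)
  P = {0,4}:  v_{0} + v_{4} = v_{3}  ⇒ sig = (2; 1)
  P = {2,3}:  v_{2} + v_{3} = v_{4}  ⇒ sig = (2; 1)
  P = {2,6}:  v_{2} + v_{6} = v_{3}  ⇒ sig = (2; 1)
  P = {3,4}:  v_{3} + v_{4} = v_{5}  ⇒ sig = (2; 1)
  P = {3,5}:  v_{3} + v_{5} = v_{1}  ⇒ sig = (2; 1)
  P = {3,7}:  v_{3} + v_{7} = v_{0}  ⇒ sig = (2; 1)
  P = {5,7}:  v_{5} + v_{7} = v_{3}  ⇒ sig = (2; 1)
  P = {1,2}:  v_{1} + v_{2} = v_{4} + v_{5}  ⇒ sig = (2; 1,1)
  P = {0,5}:  v_{0} + v_{5} = 2·v_{3}  ⇒ sig = (2; 2)
  P = {1,4}:  v_{1} + v_{4} = 2·v_{5}  ⇒ sig = (2; 2)
  P = {1,7}:  v_{1} + v_{7} = 2·v_{3}  ⇒ sig = (2; 2)
  P = {2,5}:  v_{2} + v_{5} = 2·v_{4}  ⇒ sig = (2; 2)
  P = {4,6}:  v_{4} + v_{6} = 2·v_{3}  ⇒ sig = (2; 2)
  P = {6,7}:  v_{6} + v_{7} = 2·v_{0}  ⇒ sig = (2; 2)
  P = {0,1}:  v_{0} + v_{1} = 3·v_{3}  ⇒ sig = (2; 3)
  P = {5,6}:  v_{5} + v_{6} = 3·v_{3}  ⇒ sig = (2; 3)
  P = {1,6}:  v_{1} + v_{6} = 4·v_{3}  ⇒ sig = (2; 4)

Sorted signature multiset PRS(X):
    |P|=2: 20 collections, coeffs (), (), (1), (1), (1), (1), (1), (1), (1), (1), (1,1), (2), (2), (2), (2), (2), (2), (3), (3), (4)


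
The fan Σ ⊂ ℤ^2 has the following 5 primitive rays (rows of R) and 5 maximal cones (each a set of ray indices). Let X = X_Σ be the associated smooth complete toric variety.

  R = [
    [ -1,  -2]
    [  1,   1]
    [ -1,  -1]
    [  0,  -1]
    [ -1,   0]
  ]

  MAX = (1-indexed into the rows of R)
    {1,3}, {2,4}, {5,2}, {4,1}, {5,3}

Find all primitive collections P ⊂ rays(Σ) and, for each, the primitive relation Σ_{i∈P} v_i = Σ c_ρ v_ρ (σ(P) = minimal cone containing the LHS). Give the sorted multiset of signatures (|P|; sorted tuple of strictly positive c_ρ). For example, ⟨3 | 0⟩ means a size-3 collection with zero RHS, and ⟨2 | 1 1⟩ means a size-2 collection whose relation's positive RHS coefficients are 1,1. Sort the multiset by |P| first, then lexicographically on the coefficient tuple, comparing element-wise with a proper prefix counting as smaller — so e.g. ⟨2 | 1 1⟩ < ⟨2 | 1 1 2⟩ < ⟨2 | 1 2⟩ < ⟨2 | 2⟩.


Primitive collections (5):

  P = {2,3}:  v_{2} + v_{3} = 0 ; sig = ⟨2 | 0⟩
  P = {1,2}:  v_{1} + v_{2} = v_{4} ; sig = ⟨2 | 1⟩
  P = {3,4}:  v_{3} + v_{4} = v_{1} ; sig = ⟨2 | 1⟩
  P = {4,5}:  v_{4} + v_{5} = v_{3} ; sig = ⟨2 | 1⟩
  P = {1,5}:  v_{1} + v_{5} = 2·v_{3} ; sig = ⟨2 | 2⟩

Hence PRS(X_Σ) =
{ ⟨2 | 0⟩,  ⟨2 | 1⟩ ×3,  ⟨2 | 2⟩ }


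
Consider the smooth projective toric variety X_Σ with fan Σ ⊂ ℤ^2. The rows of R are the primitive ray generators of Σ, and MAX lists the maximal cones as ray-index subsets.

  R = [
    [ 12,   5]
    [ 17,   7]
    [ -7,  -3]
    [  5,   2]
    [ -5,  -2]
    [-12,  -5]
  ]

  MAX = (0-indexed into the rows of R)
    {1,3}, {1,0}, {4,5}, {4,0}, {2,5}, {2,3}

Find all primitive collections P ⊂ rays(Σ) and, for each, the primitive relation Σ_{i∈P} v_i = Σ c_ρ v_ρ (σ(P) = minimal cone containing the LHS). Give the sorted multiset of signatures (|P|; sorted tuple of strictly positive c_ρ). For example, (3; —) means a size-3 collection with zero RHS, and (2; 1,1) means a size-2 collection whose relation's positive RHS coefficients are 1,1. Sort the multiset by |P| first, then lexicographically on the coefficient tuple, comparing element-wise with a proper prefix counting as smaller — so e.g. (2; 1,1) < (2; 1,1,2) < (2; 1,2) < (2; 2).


9 collections generate NE(X_Σ); each relation:

  {0,5}:  v_{0} + v_{5} = 0  ⇒ sig = (2; —)
  {3,4}:  v_{3} + v_{4} = 0  ⇒ sig = (2; —)
  {0,2}:  v_{0} + v_{2} = v_{3}  ⇒ sig = (2; 1)
  {0,3}:  v_{0} + v_{3} = v_{1}  ⇒ sig = (2; 1)
  {1,4}:  v_{1} + v_{4} = v_{0}  ⇒ sig = (2; 1)
  {1,5}:  v_{1} + v_{5} = v_{3}  ⇒ sig = (2; 1)
  {2,4}:  v_{2} + v_{4} = v_{5}  ⇒ sig = (2; 1)
  {3,5}:  v_{3} + v_{5} = v_{2}  ⇒ sig = (2; 1)
  {1,2}:  v_{1} + v_{2} = 2·v_{3}  ⇒ sig = (2; 2)

Signatures (|P|; sorted positive RHS coefficients), sorted:
{ (2; —) ×2,  (2; 1) ×6,  (2; 2) }


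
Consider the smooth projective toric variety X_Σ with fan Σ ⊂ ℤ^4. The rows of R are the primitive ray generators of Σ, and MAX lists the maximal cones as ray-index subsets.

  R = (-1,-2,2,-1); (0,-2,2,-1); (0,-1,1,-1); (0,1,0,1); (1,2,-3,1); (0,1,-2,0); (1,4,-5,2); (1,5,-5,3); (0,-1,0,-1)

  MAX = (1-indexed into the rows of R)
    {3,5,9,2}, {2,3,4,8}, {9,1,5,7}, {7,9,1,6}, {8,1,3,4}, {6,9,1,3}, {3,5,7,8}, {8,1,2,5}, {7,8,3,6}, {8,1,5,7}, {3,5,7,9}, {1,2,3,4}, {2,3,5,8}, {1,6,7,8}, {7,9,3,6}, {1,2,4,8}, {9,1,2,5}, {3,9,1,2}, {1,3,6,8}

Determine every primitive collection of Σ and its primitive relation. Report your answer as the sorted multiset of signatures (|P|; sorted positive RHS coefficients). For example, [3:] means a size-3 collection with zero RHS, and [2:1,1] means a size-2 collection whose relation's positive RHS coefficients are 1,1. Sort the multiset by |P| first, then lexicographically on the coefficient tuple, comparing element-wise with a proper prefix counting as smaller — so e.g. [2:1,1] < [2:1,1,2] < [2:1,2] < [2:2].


Minimal non-faces — 11 found among 9 rays, 19 max cones:

  P = {4,9}:  v_{4} + v_{9} = 0  →  sig = [2:]
  P = {2,6}:  v_{2} + v_{6} = v_{9}  →  sig = [2:1]
  P = {2,7}:  v_{2} + v_{7} = v_{5}  →  sig = [2:1]
  P = {4,7}:  v_{4} + v_{7} = v_{8}  →  sig = [2:1]
  P = {8,9}:  v_{8} + v_{9} = v_{7}  →  sig = [2:1]
  P = {4,5}:  v_{4} + v_{5} = v_{2} + v_{8}  →  sig = [2:1,1]
  P = {5,6}:  v_{5} + v_{6} = v_{7} + v_{9}  →  sig = [2:1,1]
  P = {4,6}:  v_{4} + v_{6} = v_{1} + v_{3} + v_{8}  →  sig = [2:1,1,1]
  P = {1,3,5}:  v_{1} + v_{3} + v_{5} = v_{9}  →  sig = [3:1]
  P = {1,3,7}:  v_{1} + v_{3} + v_{7} = v_{6}  →  sig = [3:1]
  P = {1,2,3,8}:  v_{1} + v_{2} + v_{3} + v_{8} = 0  →  sig = [4:]

Signatures (|P|; sorted positive RHS coefficients), sorted:
[[2:], [2:1], [2:1], [2:1], [2:1], [2:1,1], [2:1,1], [2:1,1,1], [3:1], [3:1], [4:]]


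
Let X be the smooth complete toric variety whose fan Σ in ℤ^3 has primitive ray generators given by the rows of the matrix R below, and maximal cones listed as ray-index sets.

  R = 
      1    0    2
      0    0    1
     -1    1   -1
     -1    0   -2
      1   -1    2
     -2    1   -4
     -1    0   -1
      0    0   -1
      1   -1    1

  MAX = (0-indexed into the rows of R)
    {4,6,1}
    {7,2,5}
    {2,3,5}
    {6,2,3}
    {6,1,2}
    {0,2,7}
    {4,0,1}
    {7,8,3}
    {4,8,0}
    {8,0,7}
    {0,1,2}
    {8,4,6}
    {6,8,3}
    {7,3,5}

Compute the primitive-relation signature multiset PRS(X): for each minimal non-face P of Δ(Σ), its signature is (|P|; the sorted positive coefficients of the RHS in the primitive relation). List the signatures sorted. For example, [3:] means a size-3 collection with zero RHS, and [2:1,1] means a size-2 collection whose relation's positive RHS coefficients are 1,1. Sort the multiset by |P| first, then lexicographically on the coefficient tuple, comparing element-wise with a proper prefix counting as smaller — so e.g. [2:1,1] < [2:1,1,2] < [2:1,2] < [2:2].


Primitive collections (16):

  P={0,3}:  v_{0} + v_{3} = 0 ; sig = [2:]
  P={1,7}:  v_{1} + v_{7} = 0 ; sig = [2:]
  P={2,8}:  v_{2} + v_{8} = 0 ; sig = [2:]
  P={0,6}:  v_{0} + v_{6} = v_{1} ; sig = [2:1]
  P={1,3}:  v_{1} + v_{3} = v_{6} ; sig = [2:1]
  P={1,8}:  v_{1} + v_{8} = v_{4} ; sig = [2:1]
  P={2,4}:  v_{2} + v_{4} = v_{1} ; sig = [2:1]
  P={4,5}:  v_{4} + v_{5} = v_{3} ; sig = [2:1]
  P={4,7}:  v_{4} + v_{7} = v_{8} ; sig = [2:1]
  P={6,7}:  v_{6} + v_{7} = v_{3} ; sig = [2:1]
  P={0,5}:  v_{0} + v_{5} = v_{2} + v_{7} ; sig = [2:1,1]
  P={1,5}:  v_{1} + v_{5} = v_{2} + v_{3} ; sig = [2:1,1]
  P={3,4}:  v_{3} + v_{4} = v_{6} + v_{8} ; sig = [2:1,1]
  P={5,8}:  v_{5} + v_{8} = v_{3} + v_{7} ; sig = [2:1,1]
  P={5,6}:  v_{5} + v_{6} = v_{2} + 2·v_{3} ; sig = [2:1,2]
  P={2,3,7}:  v_{2} + v_{3} + v_{7} = v_{5} ; sig = [3:1]

Hence PRS(X_Σ) =
    |P|=2: 15 collections, coeffs (), (), (), (1), (1), (1), (1), (1), (1), (1), (1,1), (1,1), (1,1), (1,1), (1,2)
    |P|=3: 1 collection, coeffs (1)


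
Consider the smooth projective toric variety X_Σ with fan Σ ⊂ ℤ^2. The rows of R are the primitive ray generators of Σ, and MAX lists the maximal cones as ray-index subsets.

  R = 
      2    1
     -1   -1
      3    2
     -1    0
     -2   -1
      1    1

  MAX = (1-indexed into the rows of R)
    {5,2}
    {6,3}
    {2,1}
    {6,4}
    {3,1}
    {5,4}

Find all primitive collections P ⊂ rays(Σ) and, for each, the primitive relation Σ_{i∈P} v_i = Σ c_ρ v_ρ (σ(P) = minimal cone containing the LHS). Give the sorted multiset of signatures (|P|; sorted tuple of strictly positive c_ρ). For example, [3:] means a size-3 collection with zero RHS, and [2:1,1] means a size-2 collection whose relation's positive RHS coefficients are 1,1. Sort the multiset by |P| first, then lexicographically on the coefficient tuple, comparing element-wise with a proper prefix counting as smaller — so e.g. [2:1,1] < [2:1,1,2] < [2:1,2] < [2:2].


9 minimal non-faces of Δ(Σ) (on 6 rays):

  • {1,5}:  v_{1} + v_{5} = 0  ⟹  sig = [2:]
  • {2,6}:  v_{2} + v_{6} = 0  ⟹  sig = [2:]
  • {1,4}:  v_{1} + v_{4} = v_{6}  ⟹  sig = [2:1]
  • {1,6}:  v_{1} + v_{6} = v_{3}  ⟹  sig = [2:1]
  • {2,3}:  v_{2} + v_{3} = v_{1}  ⟹  sig = [2:1]
  • {2,4}:  v_{2} + v_{4} = v_{5}  ⟹  sig = [2:1]
  • {3,5}:  v_{3} + v_{5} = v_{6}  ⟹  sig = [2:1]
  • {5,6}:  v_{5} + v_{6} = v_{4}  ⟹  sig = [2:1]
  • {3,4}:  v_{3} + v_{4} = 2·v_{6}  ⟹  sig = [2:2]

Hence PRS(X_Σ) =
[[2:], [2:], [2:1], [2:1], [2:1], [2:1], [2:1], [2:1], [2:2]]


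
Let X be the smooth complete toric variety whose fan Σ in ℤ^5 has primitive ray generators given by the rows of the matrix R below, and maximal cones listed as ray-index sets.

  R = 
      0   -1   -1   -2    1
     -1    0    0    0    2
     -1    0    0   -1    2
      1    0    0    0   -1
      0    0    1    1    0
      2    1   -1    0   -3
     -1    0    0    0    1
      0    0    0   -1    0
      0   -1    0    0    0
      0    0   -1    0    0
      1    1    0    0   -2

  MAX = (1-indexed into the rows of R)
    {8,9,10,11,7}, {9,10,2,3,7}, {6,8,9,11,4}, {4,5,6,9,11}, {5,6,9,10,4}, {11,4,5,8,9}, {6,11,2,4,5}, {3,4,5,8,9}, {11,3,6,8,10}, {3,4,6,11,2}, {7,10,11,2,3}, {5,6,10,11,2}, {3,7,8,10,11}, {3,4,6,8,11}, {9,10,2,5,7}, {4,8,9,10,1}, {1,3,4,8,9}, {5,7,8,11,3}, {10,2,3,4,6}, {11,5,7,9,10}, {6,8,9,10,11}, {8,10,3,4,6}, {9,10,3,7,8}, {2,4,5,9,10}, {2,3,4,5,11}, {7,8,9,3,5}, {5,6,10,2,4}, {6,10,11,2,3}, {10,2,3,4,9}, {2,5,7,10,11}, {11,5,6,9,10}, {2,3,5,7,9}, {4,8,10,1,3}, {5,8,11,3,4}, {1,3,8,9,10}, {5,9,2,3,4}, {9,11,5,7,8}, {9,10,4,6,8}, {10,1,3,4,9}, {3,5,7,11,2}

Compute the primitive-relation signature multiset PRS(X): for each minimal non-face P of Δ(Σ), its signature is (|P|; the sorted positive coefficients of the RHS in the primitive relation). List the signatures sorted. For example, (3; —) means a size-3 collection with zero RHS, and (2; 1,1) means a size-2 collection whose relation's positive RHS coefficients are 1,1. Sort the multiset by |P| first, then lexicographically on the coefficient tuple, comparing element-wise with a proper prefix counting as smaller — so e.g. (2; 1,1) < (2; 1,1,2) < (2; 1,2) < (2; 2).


Minimal non-faces — 18 found among 11 rays, 40 max cones:

  • {4,7}:  v_{4} + v_{7} = 0  so sig = (2; —)
  • {2,8}:  v_{2} + v_{8} = v_{3}  so sig = (2; 1)
  • {6,7}:  v_{6} + v_{7} = v_{10} + v_{11}  so sig = (2; 1,1)
  • {1,5}:  v_{1} + v_{5} = v_{3} + v_{4} + v_{9}  so sig = (2; 1,1,1)
  • {1,7}:  v_{1} + v_{7} = v_{3} + v_{8} + v_{9} + v_{10}  so sig = (2; 1,1,1,1)
  • {1,2}:  v_{1} + v_{2} = 2·v_{3} + v_{4} + v_{9} + v_{10}  so sig = (2; 1,1,1,2)
  • {1,11}:  v_{1} + v_{11} = v_{4} + 2·v_{8} + v_{10}  so sig = (2; 1,1,2)
  • {1,6}:  v_{1} + v_{6} = 2·v_{4} + 2·v_{8} + 2·v_{10}  so sig = (2; 2,2,2)
  • {2,9,11}:  v_{2} + v_{9} + v_{11} = 0  so sig = (3; —)
  • {5,8,10}:  v_{5} + v_{8} + v_{10} = 0  so sig = (3; —)
  • {3,5,10}:  v_{3} + v_{5} + v_{10} = v_{2}  so sig = (3; 1)
  • {3,9,11}:  v_{3} + v_{9} + v_{11} = v_{8}  so sig = (3; 1)
  • {4,10,11}:  v_{4} + v_{10} + v_{11} = v_{6}  so sig = (3; 1)
  • {2,6,9}:  v_{2} + v_{6} + v_{9} = v_{4} + v_{10}  so sig = (3; 1,1)
  • {5,6,8}:  v_{5} + v_{6} + v_{8} = v_{4} + v_{11}  so sig = (3; 1,1)
  • {3,5,6}:  v_{3} + v_{5} + v_{6} = v_{2} + v_{4} + v_{11}  so sig = (3; 1,1,1)
  • {3,6,9}:  v_{3} + v_{6} + v_{9} = v_{4} + v_{8} + v_{10}  so sig = (3; 1,1,1)
  • {3,4,8,9,10}:  v_{3} + v_{4} + v_{8} + v_{9} + v_{10} = v_{1}  so sig = (5; 1)

Sorted signature multiset PRS(X):
    |P|=2: 8 collections, coeffs (), (1), (1,1), (1,1,1), (1,1,1,1), (1,1,1,2), (1,1,2), (2,2,2)
    |P|=3: 9 collections, coeffs (), (), (1), (1), (1), (1,1), (1,1), (1,1,1), (1,1,1)
    |P|=5: 1 collection, coeffs (1)


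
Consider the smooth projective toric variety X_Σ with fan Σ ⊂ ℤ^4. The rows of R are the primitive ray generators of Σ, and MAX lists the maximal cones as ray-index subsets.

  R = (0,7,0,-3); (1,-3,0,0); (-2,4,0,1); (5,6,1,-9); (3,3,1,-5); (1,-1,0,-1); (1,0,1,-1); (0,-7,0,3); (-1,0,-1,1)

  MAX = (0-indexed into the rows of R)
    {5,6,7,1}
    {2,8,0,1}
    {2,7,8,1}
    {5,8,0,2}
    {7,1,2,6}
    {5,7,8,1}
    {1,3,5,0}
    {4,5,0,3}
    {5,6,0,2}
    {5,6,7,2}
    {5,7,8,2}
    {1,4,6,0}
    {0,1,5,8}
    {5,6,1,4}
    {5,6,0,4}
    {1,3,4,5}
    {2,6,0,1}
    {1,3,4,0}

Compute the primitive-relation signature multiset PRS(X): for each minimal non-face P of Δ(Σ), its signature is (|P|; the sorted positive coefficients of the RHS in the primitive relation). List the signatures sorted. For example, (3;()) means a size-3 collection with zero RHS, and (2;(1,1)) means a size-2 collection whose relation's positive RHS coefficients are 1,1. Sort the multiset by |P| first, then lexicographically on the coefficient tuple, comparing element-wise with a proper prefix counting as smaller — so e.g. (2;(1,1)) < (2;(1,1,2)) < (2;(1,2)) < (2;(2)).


12 minimal non-faces of Δ(Σ) (on 9 rays):

  • {0,7}:  v_{0} + v_{7} = 0 — sig = (2;())
  • {6,8}:  v_{6} + v_{8} = 0 — sig = (2;())
  • {2,3}:  v_{2} + v_{3} = v_{0} + v_{4} — sig = (2;(1,1))
  • {2,4}:  v_{2} + v_{4} = v_{0} + v_{6} — sig = (2;(1,1))
  • {3,7}:  v_{3} + v_{7} = v_{1} + v_{4} + v_{5} — sig = (2;(1,1,1))
  • {4,7}:  v_{4} + v_{7} = v_{1} + v_{5} + v_{6} — sig = (2;(1,1,1))
  • {4,8}:  v_{4} + v_{8} = v_{0} + v_{1} + v_{5} — sig = (2;(1,1,1))
  • {3,6}:  v_{3} + v_{6} = 2·v_{4} — sig = (2;(2))
  • {3,8}:  v_{3} + v_{8} = 2·v_{0} + 2·v_{1} + 2·v_{5} — sig = (2;(2,2,2))
  • {1,2,5}:  v_{1} + v_{2} + v_{5} = 0 — sig = (3;())
  • {0,1,4,5}:  v_{0} + v_{1} + v_{4} + v_{5} = v_{3} — sig = (4;(1))
  • {0,1,5,6}:  v_{0} + v_{1} + v_{5} + v_{6} = v_{4} — sig = (4;(1))

Sorted signature multiset PRS(X):
[(2;()), (2;()), (2;(1,1)), (2;(1,1)), (2;(1,1,1)), (2;(1,1,1)), (2;(1,1,1)), (2;(2)), (2;(2,2,2)), (3;()), (4;(1)), (4;(1))]


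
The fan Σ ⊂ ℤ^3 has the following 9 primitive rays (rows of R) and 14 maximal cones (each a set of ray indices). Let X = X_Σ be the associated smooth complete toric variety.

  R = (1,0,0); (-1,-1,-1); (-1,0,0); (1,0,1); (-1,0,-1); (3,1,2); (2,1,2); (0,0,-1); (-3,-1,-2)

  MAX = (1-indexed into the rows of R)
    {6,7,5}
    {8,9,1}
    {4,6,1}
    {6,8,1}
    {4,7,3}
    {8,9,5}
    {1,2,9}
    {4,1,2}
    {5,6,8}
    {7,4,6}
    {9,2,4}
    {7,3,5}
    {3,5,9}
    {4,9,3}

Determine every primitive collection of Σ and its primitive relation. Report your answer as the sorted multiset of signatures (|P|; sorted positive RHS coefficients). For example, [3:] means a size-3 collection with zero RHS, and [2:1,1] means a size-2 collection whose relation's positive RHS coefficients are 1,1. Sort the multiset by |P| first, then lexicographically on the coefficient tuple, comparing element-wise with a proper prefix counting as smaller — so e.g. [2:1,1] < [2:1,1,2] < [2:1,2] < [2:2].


Σ has 16 primitive collections:

  • {1,3}:  v_{1} + v_{3} = 0 — sig = [2:]
  • {4,5}:  v_{4} + v_{5} = 0 — sig = [2:]
  • {6,9}:  v_{6} + v_{9} = 0 — sig = [2:]
  • {1,5}:  v_{1} + v_{5} = v_{8} — sig = [2:1]
  • {1,7}:  v_{1} + v_{7} = v_{6} — sig = [2:1]
  • {2,7}:  v_{2} + v_{7} = v_{4} — sig = [2:1]
  • {3,6}:  v_{3} + v_{6} = v_{7} — sig = [2:1]
  • {3,8}:  v_{3} + v_{8} = v_{5} — sig = [2:1]
  • {4,8}:  v_{4} + v_{8} = v_{1} — sig = [2:1]
  • {7,9}:  v_{7} + v_{9} = v_{3} — sig = [2:1]
  • {2,3}:  v_{2} + v_{3} = v_{4} + v_{9} — sig = [2:1,1]
  • {2,5}:  v_{2} + v_{5} = v_{1} + v_{9} — sig = [2:1,1]
  • {2,6}:  v_{2} + v_{6} = v_{1} + v_{4} — sig = [2:1,1]
  • {7,8}:  v_{7} + v_{8} = v_{5} + v_{6} — sig = [2:1,1]
  • {2,8}:  v_{2} + v_{8} = 2·v_{1} + v_{9} — sig = [2:1,2]
  • {1,4,9}:  v_{1} + v_{4} + v_{9} = v_{2} — sig = [3:1]

Hence PRS(X_Σ) =
    [2:]
    [2:]
    [2:]
    [2:1]
    [2:1]
    [2:1]
    [2:1]
    [2:1]
    [2:1]
    [2:1]
    [2:1,1]
    [2:1,1]
    [2:1,1]
    [2:1,1]
    [2:1,2]
    [3:1]


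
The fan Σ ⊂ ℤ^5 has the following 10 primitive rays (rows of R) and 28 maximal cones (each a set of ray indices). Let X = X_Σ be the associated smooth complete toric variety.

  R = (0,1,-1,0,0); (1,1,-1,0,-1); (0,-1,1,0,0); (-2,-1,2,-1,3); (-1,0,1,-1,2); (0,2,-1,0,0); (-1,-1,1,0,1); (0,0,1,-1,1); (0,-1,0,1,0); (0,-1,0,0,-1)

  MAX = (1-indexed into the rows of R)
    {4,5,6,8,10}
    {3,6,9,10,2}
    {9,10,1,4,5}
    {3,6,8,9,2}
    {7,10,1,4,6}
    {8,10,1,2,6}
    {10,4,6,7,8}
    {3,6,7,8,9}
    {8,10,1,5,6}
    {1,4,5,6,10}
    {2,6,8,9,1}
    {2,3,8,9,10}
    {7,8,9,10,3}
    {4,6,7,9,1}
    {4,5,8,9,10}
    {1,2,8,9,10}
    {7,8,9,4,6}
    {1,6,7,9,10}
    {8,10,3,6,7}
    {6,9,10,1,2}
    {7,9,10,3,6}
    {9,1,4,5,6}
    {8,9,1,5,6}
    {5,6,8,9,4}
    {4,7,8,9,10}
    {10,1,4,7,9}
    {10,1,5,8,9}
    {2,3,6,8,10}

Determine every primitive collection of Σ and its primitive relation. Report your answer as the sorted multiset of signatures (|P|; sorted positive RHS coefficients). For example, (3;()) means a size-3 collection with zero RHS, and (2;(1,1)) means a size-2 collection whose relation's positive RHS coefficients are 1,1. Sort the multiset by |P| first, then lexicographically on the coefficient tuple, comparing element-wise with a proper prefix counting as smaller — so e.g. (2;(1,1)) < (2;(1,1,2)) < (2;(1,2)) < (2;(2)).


|primitive collections| = 12. Relations:

  P={1,3}:  v_{1} + v_{3} = 0  ⇒ sig = (2;())
  P={2,7}:  v_{2} + v_{7} = 0  ⇒ sig = (2;())
  P={2,4}:  v_{2} + v_{4} = v_{5}  ⇒ sig = (2;(1))
  P={5,7}:  v_{5} + v_{7} = v_{4}  ⇒ sig = (2;(1))
  P={2,5}:  v_{2} + v_{5} = v_{1} + v_{8}  ⇒ sig = (2;(1,1))
  P={3,5}:  v_{3} + v_{5} = v_{7} + v_{8}  ⇒ sig = (2;(1,1))
  P={3,4}:  v_{3} + v_{4} = 2·v_{7} + v_{8}  ⇒ sig = (2;(1,2))
  P={1,7,8}:  v_{1} + v_{7} + v_{8} = v_{5}  ⇒ sig = (3;(1))
  P={1,4,8}:  v_{1} + v_{4} + v_{8} = 2·v_{5}  ⇒ sig = (3;(2))
  P={6,8,9,10}:  v_{6} + v_{8} + v_{9} + v_{10} = 0  ⇒ sig = (4;())
  P={5,6,9,10}:  v_{5} + v_{6} + v_{9} + v_{10} = v_{1} + v_{7}  ⇒ sig = (4;(1,1))
  P={4,6,9,10}:  v_{4} + v_{6} + v_{9} + v_{10} = v_{1} + 2·v_{7}  ⇒ sig = (4;(1,2))

Sorted signature multiset PRS(X):
{ (2;()) ×2,  (2;(1)) ×2,  (2;(1,1)) ×2,  (2;(1,2)),  (3;(1)),  (3;(2)),  (4;()),  (4;(1,1)),  (4;(1,2)) }


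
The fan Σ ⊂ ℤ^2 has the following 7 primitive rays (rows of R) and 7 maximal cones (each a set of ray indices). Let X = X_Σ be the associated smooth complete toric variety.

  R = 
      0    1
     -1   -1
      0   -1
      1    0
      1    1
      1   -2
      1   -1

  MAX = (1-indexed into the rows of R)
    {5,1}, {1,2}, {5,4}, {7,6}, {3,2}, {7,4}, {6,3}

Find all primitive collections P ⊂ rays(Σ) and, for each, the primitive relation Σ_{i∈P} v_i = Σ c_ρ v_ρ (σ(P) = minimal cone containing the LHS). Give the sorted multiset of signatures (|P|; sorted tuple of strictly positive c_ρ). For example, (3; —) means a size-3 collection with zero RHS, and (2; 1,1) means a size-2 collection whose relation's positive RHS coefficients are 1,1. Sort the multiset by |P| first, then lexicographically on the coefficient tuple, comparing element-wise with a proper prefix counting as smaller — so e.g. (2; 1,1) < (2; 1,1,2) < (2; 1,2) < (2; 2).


Minimal non-faces — 14 found among 7 rays, 7 max cones:

  {1,3}:  v_{1} + v_{3} = 0  ⇒ sig = (2; —)
  {2,5}:  v_{2} + v_{5} = 0  ⇒ sig = (2; —)
  {1,4}:  v_{1} + v_{4} = v_{5}  ⇒ sig = (2; 1)
  {1,6}:  v_{1} + v_{6} = v_{7}  ⇒ sig = (2; 1)
  {1,7}:  v_{1} + v_{7} = v_{4}  ⇒ sig = (2; 1)
  {2,4}:  v_{2} + v_{4} = v_{3}  ⇒ sig = (2; 1)
  {3,4}:  v_{3} + v_{4} = v_{7}  ⇒ sig = (2; 1)
  {3,5}:  v_{3} + v_{5} = v_{4}  ⇒ sig = (2; 1)
  {3,7}:  v_{3} + v_{7} = v_{6}  ⇒ sig = (2; 1)
  {5,6}:  v_{5} + v_{6} = v_{4} + v_{7}  ⇒ sig = (2; 1,1)
  {2,7}:  v_{2} + v_{7} = 2·v_{3}  ⇒ sig = (2; 2)
  {4,6}:  v_{4} + v_{6} = 2·v_{7}  ⇒ sig = (2; 2)
  {5,7}:  v_{5} + v_{7} = 2·v_{4}  ⇒ sig = (2; 2)
  {2,6}:  v_{2} + v_{6} = 3·v_{3}  ⇒ sig = (2; 3)

Signatures (|P|; sorted positive RHS coefficients), sorted:
    (2; —)
    (2; —)
    (2; 1)
    (2; 1)
    (2; 1)
    (2; 1)
    (2; 1)
    (2; 1)
    (2; 1)
    (2; 1,1)
    (2; 2)
    (2; 2)
    (2; 2)
    (2; 3)


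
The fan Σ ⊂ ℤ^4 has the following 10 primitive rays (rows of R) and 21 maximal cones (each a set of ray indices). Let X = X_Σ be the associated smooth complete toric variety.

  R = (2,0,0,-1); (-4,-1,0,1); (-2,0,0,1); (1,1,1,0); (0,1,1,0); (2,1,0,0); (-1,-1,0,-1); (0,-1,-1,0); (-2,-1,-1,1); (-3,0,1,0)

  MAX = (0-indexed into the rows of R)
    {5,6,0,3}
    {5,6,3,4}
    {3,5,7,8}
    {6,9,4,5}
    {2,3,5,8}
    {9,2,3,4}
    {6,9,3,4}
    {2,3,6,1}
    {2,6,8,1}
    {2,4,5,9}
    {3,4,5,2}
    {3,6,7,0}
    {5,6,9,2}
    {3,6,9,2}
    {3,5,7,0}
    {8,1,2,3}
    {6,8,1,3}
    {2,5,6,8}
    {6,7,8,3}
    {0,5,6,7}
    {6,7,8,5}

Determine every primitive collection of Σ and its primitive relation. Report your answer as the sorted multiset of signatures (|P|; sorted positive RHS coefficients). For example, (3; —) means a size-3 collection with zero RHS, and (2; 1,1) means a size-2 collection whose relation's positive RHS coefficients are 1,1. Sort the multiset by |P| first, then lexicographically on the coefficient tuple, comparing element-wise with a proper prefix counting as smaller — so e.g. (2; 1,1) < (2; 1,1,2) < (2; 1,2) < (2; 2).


The 20 primitive collections of Σ (r=10, n=4):

  P = {0,2}:  v_{0} + v_{2} = 0  ⇒ sig = (2; —)
  P = {4,7}:  v_{4} + v_{7} = 0  ⇒ sig = (2; —)
  P = {0,8}:  v_{0} + v_{8} = v_{7}  ⇒ sig = (2; 1)
  P = {1,5}:  v_{1} + v_{5} = v_{2}  ⇒ sig = (2; 1)
  P = {2,7}:  v_{2} + v_{7} = v_{8}  ⇒ sig = (2; 1)
  P = {4,8}:  v_{4} + v_{8} = v_{2}  ⇒ sig = (2; 1)
  P = {0,9}:  v_{0} + v_{9} = v_{4} + v_{6}  ⇒ sig = (2; 1,1)
  P = {7,9}:  v_{7} + v_{9} = v_{2} + v_{6}  ⇒ sig = (2; 1,1)
  P = {0,1}:  v_{0} + v_{1} = v_{3} + v_{6} + v_{8}  ⇒ sig = (2; 1,1,1)
  P = {0,4}:  v_{0} + v_{4} = v_{3} + v_{5} + v_{6}  ⇒ sig = (2; 1,1,1)
  P = {1,4}:  v_{1} + v_{4} = 2·v_{2} + v_{3} + v_{6}  ⇒ sig = (2; 1,1,2)
  P = {1,7}:  v_{1} + v_{7} = v_{3} + v_{6} + 2·v_{8}  ⇒ sig = (2; 1,1,2)
  P = {8,9}:  v_{8} + v_{9} = 2·v_{2} + v_{6}  ⇒ sig = (2; 1,2)
  P = {1,9}:  v_{1} + v_{9} = 3·v_{2} + v_{3} + 2·v_{6}  ⇒ sig = (2; 1,2,3)
  P = {2,4,6}:  v_{2} + v_{4} + v_{6} = v_{9}  ⇒ sig = (3; 1)
  P = {3,5,9}:  v_{3} + v_{5} + v_{9} = 2·v_{4}  ⇒ sig = (3; 2)
  P = {3,5,6,8}:  v_{3} + v_{5} + v_{6} + v_{8} = 0  ⇒ sig = (4; —)
  P = {2,3,5,6}:  v_{2} + v_{3} + v_{5} + v_{6} = v_{4}  ⇒ sig = (4; 1)
  P = {2,3,6,8}:  v_{2} + v_{3} + v_{6} + v_{8} = v_{1}  ⇒ sig = (4; 1)
  P = {3,5,6,7}:  v_{3} + v_{5} + v_{6} + v_{7} = v_{0}  ⇒ sig = (4; 1)

Hence PRS(X_Σ) =
    |P|=2: 14 collections, coeffs (), (), (1), (1), (1), (1), (1,1), (1,1), (1,1,1), (1,1,1), (1,1,2), (1,1,2), (1,2), (1,2,3)
    |P|=3: 2 collections, coeffs (1), (2)
    |P|=4: 4 collections, coeffs (), (1), (1), (1)
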